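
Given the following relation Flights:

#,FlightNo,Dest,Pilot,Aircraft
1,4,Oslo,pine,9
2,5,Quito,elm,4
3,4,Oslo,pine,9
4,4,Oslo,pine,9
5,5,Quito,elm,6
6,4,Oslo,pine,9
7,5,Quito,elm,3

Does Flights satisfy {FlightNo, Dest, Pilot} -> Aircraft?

No

(FlightNo=4, Dest=Oslo, Pilot=pine): rows 1, 3, 4, 6 → Aircraft = 9, 9, 9, 9 ✓
(FlightNo=5, Dest=Quito, Pilot=elm): rows 2, 5, 7 → Aircraft takes values {4, 6, 3} — violation
Two rows agree on {FlightNo, Dest, Pilot} but differ on Aircraft, so {FlightNo, Dest, Pilot} -> Aircraft does not hold.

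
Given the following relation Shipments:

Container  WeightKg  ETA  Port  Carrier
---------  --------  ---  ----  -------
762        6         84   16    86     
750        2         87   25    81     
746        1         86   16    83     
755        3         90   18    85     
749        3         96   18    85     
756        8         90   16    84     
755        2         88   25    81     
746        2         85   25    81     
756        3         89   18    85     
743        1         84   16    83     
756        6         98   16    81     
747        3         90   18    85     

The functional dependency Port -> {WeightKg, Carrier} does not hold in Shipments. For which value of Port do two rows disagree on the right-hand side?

Port=16: 5 rows → {WeightKg,Carrier} takes values {(6, 86), (1, 83), (8, 84), (6, 81)} — violation
Port=25: 3 rows → {WeightKg,Carrier} = (2, 81), (2, 81), (2, 81) ✓
Port=18: 4 rows → {WeightKg,Carrier} = (3, 85), (3, 85), (3, 85), (3, 85) ✓
The only Port value with inconsistent RHS is Port=16.

16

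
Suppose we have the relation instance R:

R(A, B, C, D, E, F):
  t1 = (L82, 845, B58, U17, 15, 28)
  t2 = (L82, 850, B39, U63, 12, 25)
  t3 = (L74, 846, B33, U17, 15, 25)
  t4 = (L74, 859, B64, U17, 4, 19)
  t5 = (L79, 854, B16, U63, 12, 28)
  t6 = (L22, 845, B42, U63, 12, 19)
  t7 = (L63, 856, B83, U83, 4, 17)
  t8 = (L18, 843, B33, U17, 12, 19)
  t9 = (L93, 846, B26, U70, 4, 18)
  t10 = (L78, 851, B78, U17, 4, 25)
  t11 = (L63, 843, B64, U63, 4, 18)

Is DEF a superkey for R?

Yes

All 11 rows have distinct DEF values, so DEF → (all attributes) holds and DEF is a superkey.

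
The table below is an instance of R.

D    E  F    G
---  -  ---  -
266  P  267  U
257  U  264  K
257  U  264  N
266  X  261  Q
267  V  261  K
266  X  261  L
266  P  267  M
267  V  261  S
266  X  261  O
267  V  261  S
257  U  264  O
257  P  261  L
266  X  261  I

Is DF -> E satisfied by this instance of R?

Yes

(D=266, F=267): 2 rows → E = P, P ✓
(D=257, F=264): 3 rows → E = U, U, U ✓
(D=266, F=261): 4 rows → E = X, X, X, X ✓
(D=267, F=261): 3 rows → E = V, V, V ✓
(D=257, F=261): 1 row → E = P ✓
Every DF value is associated with a single E value, so DF -> E holds.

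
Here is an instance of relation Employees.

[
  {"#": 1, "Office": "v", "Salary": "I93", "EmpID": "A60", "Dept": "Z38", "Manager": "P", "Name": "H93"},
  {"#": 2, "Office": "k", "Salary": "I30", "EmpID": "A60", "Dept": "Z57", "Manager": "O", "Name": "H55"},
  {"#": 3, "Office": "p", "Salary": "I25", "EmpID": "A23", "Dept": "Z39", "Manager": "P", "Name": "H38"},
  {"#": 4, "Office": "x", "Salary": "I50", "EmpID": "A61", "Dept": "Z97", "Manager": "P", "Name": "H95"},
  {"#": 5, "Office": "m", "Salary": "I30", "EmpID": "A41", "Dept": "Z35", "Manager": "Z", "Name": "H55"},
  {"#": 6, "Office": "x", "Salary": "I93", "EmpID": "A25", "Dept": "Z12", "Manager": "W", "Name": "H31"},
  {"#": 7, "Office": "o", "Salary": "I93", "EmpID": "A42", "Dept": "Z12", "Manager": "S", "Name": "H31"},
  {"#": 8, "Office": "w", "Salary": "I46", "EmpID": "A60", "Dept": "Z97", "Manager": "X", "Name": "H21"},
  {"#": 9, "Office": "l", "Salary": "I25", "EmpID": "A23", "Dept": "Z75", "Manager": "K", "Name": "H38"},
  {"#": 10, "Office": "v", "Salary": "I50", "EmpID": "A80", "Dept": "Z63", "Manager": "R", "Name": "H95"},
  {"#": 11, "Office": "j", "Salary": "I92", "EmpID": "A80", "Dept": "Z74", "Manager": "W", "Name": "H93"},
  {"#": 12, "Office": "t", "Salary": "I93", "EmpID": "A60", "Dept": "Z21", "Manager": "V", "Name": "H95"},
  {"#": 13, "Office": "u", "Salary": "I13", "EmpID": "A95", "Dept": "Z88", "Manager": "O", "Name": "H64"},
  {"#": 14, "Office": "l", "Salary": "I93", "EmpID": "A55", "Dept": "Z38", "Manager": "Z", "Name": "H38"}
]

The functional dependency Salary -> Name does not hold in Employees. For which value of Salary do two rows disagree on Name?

I93

Salary=I93: rows 1, 6, 7, 12, 14 → Name takes values {H93, H31, H95, H38} — violation
Salary=I30: rows 2, 5 → Name = H55, H55 ✓
Salary=I25: rows 3, 9 → Name = H38, H38 ✓
Salary=I50: rows 4, 10 → Name = H95, H95 ✓
Salary=I46: row 8 → Name = H21 ✓
Salary=I92: row 11 → Name = H93 ✓
Salary=I13: row 13 → Name = H64 ✓
The only Salary value with inconsistent Name is Salary=I93.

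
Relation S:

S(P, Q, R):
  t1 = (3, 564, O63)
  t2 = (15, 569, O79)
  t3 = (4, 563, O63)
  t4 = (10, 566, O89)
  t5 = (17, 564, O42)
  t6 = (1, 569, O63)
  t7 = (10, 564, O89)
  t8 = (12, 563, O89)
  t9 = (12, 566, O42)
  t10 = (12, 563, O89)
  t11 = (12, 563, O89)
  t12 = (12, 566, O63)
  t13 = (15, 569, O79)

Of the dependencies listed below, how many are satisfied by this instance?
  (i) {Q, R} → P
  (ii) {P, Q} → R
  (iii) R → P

1

(i) {Q, R} → P: every LHS value maps to a single RHS value — holds.
(ii) {P, Q} → R: (P=12, Q=566): rows 9, 12 → R takes values {O42, O63} — violation — fails.
(iii) R → P: R=O63: rows 1, 3, 6, 12 → P takes values {3, 4, 1, 12} — violation; R=O89: rows 4, 7, 8, 10, 11 → P takes values {10, 12} — violation; R=O42: rows 5, 9 → P takes values {17, 12} — violation — fails.
1 of the 3 dependencies holds.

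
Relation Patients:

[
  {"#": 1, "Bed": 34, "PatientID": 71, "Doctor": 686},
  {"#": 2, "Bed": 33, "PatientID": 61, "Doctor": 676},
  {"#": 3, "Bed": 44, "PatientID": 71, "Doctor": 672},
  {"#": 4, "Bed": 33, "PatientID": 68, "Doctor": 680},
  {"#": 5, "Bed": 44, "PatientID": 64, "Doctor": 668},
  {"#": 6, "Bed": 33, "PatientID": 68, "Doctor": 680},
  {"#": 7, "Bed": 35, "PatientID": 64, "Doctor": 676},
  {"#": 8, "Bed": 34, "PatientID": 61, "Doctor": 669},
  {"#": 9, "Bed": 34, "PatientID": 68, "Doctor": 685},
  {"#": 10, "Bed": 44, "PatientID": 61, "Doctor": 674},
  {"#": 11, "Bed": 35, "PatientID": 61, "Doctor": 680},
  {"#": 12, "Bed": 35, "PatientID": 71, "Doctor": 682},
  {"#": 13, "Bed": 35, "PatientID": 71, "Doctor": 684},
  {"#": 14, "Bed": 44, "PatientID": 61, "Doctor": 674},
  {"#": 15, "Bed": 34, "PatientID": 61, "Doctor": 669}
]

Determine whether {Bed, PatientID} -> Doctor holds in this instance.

No

(Bed=34, PatientID=71): row 1 → Doctor = 686 ✓
(Bed=33, PatientID=61): row 2 → Doctor = 676 ✓
(Bed=44, PatientID=71): row 3 → Doctor = 672 ✓
(Bed=33, PatientID=68): rows 4, 6 → Doctor = 680, 680 ✓
(Bed=44, PatientID=64): row 5 → Doctor = 668 ✓
(Bed=35, PatientID=64): row 7 → Doctor = 676 ✓
(Bed=34, PatientID=61): rows 8, 15 → Doctor = 669, 669 ✓
(Bed=34, PatientID=68): row 9 → Doctor = 685 ✓
(Bed=44, PatientID=61): rows 10, 14 → Doctor = 674, 674 ✓
(Bed=35, PatientID=61): row 11 → Doctor = 680 ✓
(Bed=35, PatientID=71): rows 12, 13 → Doctor takes values {682, 684} — violation
Two rows agree on {Bed, PatientID} but differ on Doctor, so {Bed, PatientID} -> Doctor does not hold.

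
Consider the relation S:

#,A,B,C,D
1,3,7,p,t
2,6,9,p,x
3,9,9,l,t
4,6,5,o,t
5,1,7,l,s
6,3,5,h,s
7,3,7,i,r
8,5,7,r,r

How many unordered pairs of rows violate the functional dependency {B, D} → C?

1

(B=7, D=r): violating pairs (7,8) — 1 pair.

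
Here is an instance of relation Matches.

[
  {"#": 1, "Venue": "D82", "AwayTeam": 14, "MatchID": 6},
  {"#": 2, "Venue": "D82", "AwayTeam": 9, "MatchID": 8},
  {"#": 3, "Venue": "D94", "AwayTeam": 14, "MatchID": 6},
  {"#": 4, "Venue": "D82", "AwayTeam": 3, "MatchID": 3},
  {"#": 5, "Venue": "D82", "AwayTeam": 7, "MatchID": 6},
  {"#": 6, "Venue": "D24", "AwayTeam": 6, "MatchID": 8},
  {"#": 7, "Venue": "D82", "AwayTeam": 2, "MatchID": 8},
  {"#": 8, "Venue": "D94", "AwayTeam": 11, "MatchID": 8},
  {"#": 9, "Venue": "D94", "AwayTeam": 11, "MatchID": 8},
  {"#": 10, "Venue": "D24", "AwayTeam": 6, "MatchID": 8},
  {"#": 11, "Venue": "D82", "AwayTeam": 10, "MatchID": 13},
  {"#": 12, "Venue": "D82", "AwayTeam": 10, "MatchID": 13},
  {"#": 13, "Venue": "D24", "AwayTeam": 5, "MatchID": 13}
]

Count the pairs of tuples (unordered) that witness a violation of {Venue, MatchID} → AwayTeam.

2

(Venue=D82, MatchID=6): violating pairs (1,5) — 1 pair.
(Venue=D82, MatchID=8): violating pairs (2,7) — 1 pair.
(Venue=D24, MatchID=8): all 2 rows agree on AwayTeam — 0 pairs.
(Venue=D94, MatchID=8): all 2 rows agree on AwayTeam — 0 pairs.
(Venue=D82, MatchID=13): all 2 rows agree on AwayTeam — 0 pairs.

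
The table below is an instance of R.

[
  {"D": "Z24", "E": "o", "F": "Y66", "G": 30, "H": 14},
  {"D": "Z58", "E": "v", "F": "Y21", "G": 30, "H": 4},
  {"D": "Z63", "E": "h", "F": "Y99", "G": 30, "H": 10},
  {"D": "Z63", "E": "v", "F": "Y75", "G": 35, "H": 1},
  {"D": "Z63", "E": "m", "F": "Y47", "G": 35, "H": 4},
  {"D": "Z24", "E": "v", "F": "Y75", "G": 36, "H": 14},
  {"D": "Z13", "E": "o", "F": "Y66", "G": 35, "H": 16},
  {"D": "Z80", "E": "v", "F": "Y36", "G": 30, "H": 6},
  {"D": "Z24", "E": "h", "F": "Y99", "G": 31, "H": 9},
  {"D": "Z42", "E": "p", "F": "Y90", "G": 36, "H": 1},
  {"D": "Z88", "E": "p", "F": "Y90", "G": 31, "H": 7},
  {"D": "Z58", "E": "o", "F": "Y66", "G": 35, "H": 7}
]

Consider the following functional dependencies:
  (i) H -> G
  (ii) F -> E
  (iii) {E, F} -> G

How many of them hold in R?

(i) H -> G: H=14: 2 rows → G takes values {30, 36} — violation; H=4: 2 rows → G takes values {30, 35} — violation; H=1: 2 rows → G takes values {35, 36} — violation; H=7: 2 rows → G takes values {31, 35} — violation — fails.
(ii) F -> E: every LHS value maps to a single RHS value — holds.
(iii) {E, F} -> G: (E=o, F=Y66): 3 rows → G takes values {30, 35} — violation; (E=h, F=Y99): 2 rows → G takes values {30, 31} — violation; (E=v, F=Y75): 2 rows → G takes values {35, 36} — violation; (E=p, F=Y90): 2 rows → G takes values {36, 31} — violation — fails.
1 of the 3 dependencies holds.

1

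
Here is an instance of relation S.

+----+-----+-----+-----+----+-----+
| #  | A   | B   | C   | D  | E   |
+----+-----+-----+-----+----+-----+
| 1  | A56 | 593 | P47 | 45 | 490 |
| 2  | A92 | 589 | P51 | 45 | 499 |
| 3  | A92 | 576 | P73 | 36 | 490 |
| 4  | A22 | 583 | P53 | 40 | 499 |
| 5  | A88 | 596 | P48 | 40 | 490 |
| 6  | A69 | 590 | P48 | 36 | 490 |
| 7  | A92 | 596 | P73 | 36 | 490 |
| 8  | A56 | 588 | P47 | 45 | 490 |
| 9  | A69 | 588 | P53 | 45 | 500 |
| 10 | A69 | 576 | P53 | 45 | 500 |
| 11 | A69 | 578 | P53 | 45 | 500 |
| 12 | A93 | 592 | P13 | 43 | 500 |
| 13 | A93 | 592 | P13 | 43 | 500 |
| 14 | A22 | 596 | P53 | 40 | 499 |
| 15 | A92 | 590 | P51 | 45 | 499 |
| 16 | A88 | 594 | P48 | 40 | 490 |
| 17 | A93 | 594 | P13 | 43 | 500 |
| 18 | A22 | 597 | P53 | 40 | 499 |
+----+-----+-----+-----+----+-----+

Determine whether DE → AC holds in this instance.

No

(D=45, E=490): rows 1, 8 → {A,C} = (A56, P47), (A56, P47) ✓
(D=45, E=499): rows 2, 15 → {A,C} = (A92, P51), (A92, P51) ✓
(D=36, E=490): rows 3, 6, 7 → {A,C} takes values {(A92, P73), (A69, P48)} — violation
(D=40, E=499): rows 4, 14, 18 → {A,C} = (A22, P53), (A22, P53), (A22, P53) ✓
(D=40, E=490): rows 5, 16 → {A,C} = (A88, P48), (A88, P48) ✓
(D=45, E=500): rows 9, 10, 11 → {A,C} = (A69, P53), (A69, P53), (A69, P53) ✓
(D=43, E=500): rows 12, 13, 17 → {A,C} = (A93, P13), (A93, P13), (A93, P13) ✓
Two rows agree on DE but differ on AC, so DE → AC does not hold.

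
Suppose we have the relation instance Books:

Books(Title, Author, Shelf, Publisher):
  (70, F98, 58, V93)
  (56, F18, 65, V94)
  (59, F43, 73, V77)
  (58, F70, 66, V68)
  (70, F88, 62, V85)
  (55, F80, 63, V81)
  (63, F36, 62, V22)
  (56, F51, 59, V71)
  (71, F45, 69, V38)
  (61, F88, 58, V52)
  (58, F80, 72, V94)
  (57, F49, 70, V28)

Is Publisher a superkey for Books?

No

Two distinct rows share Publisher=V94, so Publisher does not determine every attribute — not a superkey.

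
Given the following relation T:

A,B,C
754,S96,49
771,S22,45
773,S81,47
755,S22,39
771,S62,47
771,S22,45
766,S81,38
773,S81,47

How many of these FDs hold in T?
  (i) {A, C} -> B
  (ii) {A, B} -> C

2

(i) {A, C} -> B: every LHS value maps to a single RHS value — holds.
(ii) {A, B} -> C: every LHS value maps to a single RHS value — holds.
2 of the 2 dependencies hold.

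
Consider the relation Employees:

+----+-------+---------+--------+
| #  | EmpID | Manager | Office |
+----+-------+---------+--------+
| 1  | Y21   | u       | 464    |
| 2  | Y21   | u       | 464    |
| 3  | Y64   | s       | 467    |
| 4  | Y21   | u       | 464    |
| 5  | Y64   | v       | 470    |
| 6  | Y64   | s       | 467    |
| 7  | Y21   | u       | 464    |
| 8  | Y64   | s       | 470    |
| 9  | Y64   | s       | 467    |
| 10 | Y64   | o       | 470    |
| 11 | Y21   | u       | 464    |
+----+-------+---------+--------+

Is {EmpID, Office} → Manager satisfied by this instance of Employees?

(EmpID=Y21, Office=464): rows 1, 2, 4, 7, 11 → Manager = u, u, u, u, u ✓
(EmpID=Y64, Office=467): rows 3, 6, 9 → Manager = s, s, s ✓
(EmpID=Y64, Office=470): rows 5, 8, 10 → Manager takes values {v, s, o} — violation
Two rows agree on {EmpID, Office} but differ on Manager, so {EmpID, Office} → Manager does not hold.

No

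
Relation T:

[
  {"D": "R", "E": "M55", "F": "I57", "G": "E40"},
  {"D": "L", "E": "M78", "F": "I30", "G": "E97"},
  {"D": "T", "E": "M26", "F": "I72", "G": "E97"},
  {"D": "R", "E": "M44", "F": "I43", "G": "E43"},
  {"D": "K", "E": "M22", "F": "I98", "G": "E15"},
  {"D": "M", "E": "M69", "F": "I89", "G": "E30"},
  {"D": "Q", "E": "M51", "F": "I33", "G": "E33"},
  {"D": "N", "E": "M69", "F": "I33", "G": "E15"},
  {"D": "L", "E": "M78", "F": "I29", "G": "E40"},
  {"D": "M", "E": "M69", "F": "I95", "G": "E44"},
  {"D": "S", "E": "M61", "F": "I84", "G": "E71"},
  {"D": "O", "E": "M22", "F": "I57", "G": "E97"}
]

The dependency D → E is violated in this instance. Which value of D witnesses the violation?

R

D=R: 2 rows → E takes values {M55, M44} — violation
D=L: 2 rows → E = M78, M78 ✓
D=T: 1 row → E = M26 ✓
D=K: 1 row → E = M22 ✓
D=M: 2 rows → E = M69, M69 ✓
D=Q: 1 row → E = M51 ✓
D=N: 1 row → E = M69 ✓
D=S: 1 row → E = M61 ✓
D=O: 1 row → E = M22 ✓
The only D value with inconsistent E is D=R.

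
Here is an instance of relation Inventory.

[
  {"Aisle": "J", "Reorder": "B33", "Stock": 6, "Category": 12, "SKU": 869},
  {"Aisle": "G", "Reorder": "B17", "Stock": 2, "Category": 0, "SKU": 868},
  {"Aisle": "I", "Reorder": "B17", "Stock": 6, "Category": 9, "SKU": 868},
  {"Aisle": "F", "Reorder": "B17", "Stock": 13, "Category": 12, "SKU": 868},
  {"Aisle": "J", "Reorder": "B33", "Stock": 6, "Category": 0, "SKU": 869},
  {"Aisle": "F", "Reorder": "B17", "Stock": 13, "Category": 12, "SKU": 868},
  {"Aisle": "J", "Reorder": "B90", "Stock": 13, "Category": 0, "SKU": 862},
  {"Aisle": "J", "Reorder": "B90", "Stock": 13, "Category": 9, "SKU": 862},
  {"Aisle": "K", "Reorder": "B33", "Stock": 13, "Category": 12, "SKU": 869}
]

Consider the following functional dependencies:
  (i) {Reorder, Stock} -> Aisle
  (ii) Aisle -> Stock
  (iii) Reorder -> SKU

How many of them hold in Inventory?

(i) {Reorder, Stock} -> Aisle: every LHS value maps to a single RHS value — holds.
(ii) Aisle -> Stock: Aisle=J: 4 rows → Stock takes values {6, 13} — violation — fails.
(iii) Reorder -> SKU: every LHS value maps to a single RHS value — holds.
2 of the 3 dependencies hold.

2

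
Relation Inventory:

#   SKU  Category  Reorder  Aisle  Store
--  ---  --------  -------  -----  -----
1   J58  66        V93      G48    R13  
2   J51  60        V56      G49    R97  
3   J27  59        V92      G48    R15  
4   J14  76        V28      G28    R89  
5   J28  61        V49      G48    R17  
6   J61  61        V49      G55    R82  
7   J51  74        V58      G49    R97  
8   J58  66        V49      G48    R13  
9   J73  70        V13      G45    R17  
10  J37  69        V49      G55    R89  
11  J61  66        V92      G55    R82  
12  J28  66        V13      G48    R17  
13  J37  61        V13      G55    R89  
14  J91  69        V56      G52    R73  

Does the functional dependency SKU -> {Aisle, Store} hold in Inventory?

Yes

SKU=J58: rows 1, 8 → {Aisle,Store} = (G48, R13), (G48, R13) ✓
SKU=J51: rows 2, 7 → {Aisle,Store} = (G49, R97), (G49, R97) ✓
SKU=J27: row 3 → {Aisle,Store} = (G48, R15) ✓
SKU=J14: row 4 → {Aisle,Store} = (G28, R89) ✓
SKU=J28: rows 5, 12 → {Aisle,Store} = (G48, R17), (G48, R17) ✓
SKU=J61: rows 6, 11 → {Aisle,Store} = (G55, R82), (G55, R82) ✓
SKU=J73: row 9 → {Aisle,Store} = (G45, R17) ✓
SKU=J37: rows 10, 13 → {Aisle,Store} = (G55, R89), (G55, R89) ✓
SKU=J91: row 14 → {Aisle,Store} = (G52, R73) ✓
Every SKU value is associated with a single {Aisle, Store} value, so SKU -> {Aisle, Store} holds.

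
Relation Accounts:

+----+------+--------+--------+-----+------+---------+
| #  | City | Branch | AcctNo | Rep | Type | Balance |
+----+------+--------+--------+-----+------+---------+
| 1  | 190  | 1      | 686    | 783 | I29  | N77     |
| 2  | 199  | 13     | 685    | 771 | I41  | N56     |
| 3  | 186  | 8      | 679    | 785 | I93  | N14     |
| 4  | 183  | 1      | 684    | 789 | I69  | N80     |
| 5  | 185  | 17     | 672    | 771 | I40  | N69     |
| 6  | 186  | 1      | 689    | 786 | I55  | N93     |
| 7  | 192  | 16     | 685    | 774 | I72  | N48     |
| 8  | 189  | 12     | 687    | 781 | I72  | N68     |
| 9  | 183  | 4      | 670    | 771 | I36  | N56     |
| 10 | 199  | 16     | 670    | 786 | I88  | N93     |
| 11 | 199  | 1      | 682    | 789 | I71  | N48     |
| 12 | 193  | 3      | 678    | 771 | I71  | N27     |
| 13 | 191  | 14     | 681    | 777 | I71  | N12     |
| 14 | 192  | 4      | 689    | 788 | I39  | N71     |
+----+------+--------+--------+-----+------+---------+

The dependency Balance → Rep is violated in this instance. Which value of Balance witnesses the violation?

Balance=N77: row 1 → Rep = 783 ✓
Balance=N56: rows 2, 9 → Rep = 771, 771 ✓
Balance=N14: row 3 → Rep = 785 ✓
Balance=N80: row 4 → Rep = 789 ✓
Balance=N69: row 5 → Rep = 771 ✓
Balance=N93: rows 6, 10 → Rep = 786, 786 ✓
Balance=N48: rows 7, 11 → Rep takes values {774, 789} — violation
Balance=N68: row 8 → Rep = 781 ✓
Balance=N27: row 12 → Rep = 771 ✓
Balance=N12: row 13 → Rep = 777 ✓
Balance=N71: row 14 → Rep = 788 ✓
The only Balance value with inconsistent Rep is Balance=N48.

N48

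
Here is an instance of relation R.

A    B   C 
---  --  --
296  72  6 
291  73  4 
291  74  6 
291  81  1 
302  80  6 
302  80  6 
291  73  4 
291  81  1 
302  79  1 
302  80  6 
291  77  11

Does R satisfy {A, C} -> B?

Yes

(A=296, C=6): 1 row → B = 72 ✓
(A=291, C=4): 2 rows → B = 73, 73 ✓
(A=291, C=6): 1 row → B = 74 ✓
(A=291, C=1): 2 rows → B = 81, 81 ✓
(A=302, C=6): 3 rows → B = 80, 80, 80 ✓
(A=302, C=1): 1 row → B = 79 ✓
(A=291, C=11): 1 row → B = 77 ✓
Every {A, C} value is associated with a single B value, so {A, C} -> B holds.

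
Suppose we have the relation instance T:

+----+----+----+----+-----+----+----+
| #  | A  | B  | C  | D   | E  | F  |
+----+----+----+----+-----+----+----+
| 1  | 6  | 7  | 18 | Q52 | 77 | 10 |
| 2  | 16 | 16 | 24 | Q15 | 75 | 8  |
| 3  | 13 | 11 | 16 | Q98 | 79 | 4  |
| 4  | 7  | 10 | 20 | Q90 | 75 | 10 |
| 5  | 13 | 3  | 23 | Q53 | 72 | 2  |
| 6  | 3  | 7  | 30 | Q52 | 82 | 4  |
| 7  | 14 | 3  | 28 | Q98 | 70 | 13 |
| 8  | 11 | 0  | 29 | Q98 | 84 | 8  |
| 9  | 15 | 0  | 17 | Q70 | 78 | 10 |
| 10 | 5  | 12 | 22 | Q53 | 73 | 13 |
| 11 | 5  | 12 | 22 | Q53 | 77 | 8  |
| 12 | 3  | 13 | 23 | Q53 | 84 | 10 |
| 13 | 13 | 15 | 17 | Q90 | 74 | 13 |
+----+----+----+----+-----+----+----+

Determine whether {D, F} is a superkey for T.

Yes

All 13 rows have distinct {D, F} values, so {D, F} → (all attributes) holds and {D, F} is a superkey.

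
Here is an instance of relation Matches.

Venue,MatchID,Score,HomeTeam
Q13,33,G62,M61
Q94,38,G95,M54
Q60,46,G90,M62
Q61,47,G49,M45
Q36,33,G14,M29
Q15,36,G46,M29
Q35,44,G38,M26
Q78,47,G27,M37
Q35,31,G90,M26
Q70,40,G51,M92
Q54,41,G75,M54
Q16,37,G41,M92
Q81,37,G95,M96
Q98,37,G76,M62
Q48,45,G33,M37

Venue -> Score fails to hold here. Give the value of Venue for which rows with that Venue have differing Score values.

Q35

Venue=Q13: 1 row → Score = G62 ✓
Venue=Q94: 1 row → Score = G95 ✓
Venue=Q60: 1 row → Score = G90 ✓
Venue=Q61: 1 row → Score = G49 ✓
Venue=Q36: 1 row → Score = G14 ✓
Venue=Q15: 1 row → Score = G46 ✓
Venue=Q35: 2 rows → Score takes values {G38, G90} — violation
Venue=Q78: 1 row → Score = G27 ✓
Venue=Q70: 1 row → Score = G51 ✓
Venue=Q54: 1 row → Score = G75 ✓
Venue=Q16: 1 row → Score = G41 ✓
Venue=Q81: 1 row → Score = G95 ✓
Venue=Q98: 1 row → Score = G76 ✓
Venue=Q48: 1 row → Score = G33 ✓
The only Venue value with inconsistent Score is Venue=Q35.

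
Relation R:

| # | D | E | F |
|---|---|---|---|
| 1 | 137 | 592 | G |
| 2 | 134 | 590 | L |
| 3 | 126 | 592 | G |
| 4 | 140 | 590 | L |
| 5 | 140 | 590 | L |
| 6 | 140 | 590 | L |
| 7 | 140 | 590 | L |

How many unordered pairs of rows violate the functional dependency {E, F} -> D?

(E=592, F=G): violating pairs (1,3) — 1 pair.
(E=590, F=L): violating pairs (2,4), (2,5), (2,6), (2,7) — 4 pairs.

5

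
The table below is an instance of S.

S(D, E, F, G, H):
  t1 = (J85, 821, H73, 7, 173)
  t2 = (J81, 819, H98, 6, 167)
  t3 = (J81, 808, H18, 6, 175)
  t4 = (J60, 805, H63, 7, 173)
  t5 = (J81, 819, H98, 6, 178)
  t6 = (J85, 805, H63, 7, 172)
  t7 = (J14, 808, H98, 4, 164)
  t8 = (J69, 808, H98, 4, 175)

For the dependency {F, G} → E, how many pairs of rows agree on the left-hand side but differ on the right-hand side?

0

(F=H98, G=6): all 2 rows agree on E — 0 pairs.
(F=H63, G=7): all 2 rows agree on E — 0 pairs.
(F=H98, G=4): all 2 rows agree on E — 0 pairs.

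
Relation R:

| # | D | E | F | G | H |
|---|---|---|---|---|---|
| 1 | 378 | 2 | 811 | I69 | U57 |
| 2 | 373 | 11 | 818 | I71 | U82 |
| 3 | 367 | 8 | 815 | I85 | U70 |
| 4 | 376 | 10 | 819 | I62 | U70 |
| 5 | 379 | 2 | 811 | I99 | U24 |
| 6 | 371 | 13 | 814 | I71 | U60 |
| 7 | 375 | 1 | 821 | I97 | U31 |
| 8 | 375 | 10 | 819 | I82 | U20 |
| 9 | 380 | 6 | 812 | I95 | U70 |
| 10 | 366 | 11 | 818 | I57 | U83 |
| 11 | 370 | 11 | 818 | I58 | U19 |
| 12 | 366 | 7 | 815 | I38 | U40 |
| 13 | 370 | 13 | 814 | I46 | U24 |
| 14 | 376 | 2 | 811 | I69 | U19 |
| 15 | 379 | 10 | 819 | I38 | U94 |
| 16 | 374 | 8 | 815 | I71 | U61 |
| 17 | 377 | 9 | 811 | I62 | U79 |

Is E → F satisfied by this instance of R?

E=2: rows 1, 5, 14 → F = 811, 811, 811 ✓
E=11: rows 2, 10, 11 → F = 818, 818, 818 ✓
E=8: rows 3, 16 → F = 815, 815 ✓
E=10: rows 4, 8, 15 → F = 819, 819, 819 ✓
E=13: rows 6, 13 → F = 814, 814 ✓
E=1: row 7 → F = 821 ✓
E=6: row 9 → F = 812 ✓
E=7: row 12 → F = 815 ✓
E=9: row 17 → F = 811 ✓
Every E value is associated with a single F value, so E → F holds.

Yes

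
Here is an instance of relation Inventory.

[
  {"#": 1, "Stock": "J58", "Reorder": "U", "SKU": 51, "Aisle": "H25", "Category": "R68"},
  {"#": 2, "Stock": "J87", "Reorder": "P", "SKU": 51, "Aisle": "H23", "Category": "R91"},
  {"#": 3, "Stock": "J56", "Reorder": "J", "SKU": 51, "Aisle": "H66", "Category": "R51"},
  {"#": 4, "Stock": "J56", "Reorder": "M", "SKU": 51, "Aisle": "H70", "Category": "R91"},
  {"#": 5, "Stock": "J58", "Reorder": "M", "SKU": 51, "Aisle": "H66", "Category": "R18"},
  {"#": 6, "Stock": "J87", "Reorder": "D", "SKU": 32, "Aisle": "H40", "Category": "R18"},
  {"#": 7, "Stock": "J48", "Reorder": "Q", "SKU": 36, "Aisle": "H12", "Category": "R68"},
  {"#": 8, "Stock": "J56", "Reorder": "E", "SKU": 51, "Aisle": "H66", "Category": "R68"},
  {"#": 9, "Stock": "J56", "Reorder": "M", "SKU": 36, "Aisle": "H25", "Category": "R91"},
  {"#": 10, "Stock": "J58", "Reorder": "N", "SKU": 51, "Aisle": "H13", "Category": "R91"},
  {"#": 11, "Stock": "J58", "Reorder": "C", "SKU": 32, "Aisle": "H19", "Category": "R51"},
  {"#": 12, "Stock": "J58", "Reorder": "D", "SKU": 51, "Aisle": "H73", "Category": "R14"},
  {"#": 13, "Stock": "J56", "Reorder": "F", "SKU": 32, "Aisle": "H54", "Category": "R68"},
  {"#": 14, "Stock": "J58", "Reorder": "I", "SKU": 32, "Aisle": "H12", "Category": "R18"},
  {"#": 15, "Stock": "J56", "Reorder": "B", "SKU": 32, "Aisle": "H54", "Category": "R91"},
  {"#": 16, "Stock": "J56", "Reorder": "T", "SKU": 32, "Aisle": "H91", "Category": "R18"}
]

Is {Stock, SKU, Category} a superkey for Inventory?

Yes

All 16 rows have distinct {Stock, SKU, Category} values, so {Stock, SKU, Category} → (all attributes) holds and {Stock, SKU, Category} is a superkey.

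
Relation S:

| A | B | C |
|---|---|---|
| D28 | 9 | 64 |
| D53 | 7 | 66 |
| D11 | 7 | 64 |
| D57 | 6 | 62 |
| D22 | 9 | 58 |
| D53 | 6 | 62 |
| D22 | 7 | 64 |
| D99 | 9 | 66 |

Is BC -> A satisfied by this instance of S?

(B=9, C=64): 1 row → A = D28 ✓
(B=7, C=66): 1 row → A = D53 ✓
(B=7, C=64): 2 rows → A takes values {D11, D22} — violation
(B=6, C=62): 2 rows → A takes values {D57, D53} — violation
(B=9, C=58): 1 row → A = D22 ✓
(B=9, C=66): 1 row → A = D99 ✓
Two rows agree on BC but differ on A, so BC -> A does not hold.

No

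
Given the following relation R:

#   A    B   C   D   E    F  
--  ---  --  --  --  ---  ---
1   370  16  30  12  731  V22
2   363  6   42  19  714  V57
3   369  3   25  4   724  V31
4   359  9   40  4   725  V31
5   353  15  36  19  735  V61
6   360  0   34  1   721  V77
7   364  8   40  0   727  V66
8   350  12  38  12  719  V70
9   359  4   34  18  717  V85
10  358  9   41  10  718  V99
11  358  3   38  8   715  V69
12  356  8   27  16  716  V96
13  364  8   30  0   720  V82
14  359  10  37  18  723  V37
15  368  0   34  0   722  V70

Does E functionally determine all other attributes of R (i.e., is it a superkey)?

Yes

All 15 rows have distinct E values, so E → (all attributes) holds and E is a superkey.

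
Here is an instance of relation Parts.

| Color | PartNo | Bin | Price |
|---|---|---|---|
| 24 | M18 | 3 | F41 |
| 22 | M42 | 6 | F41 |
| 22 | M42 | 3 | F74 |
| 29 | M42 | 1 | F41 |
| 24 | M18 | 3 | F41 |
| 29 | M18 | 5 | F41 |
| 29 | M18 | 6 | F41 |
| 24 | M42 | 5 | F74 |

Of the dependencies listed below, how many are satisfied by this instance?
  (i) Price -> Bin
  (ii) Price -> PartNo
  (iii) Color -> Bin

(i) Price -> Bin: Price=F41: 6 rows → Bin takes values {3, 6, 1, 5} — violation; Price=F74: 2 rows → Bin takes values {3, 5} — violation — fails.
(ii) Price -> PartNo: Price=F41: 6 rows → PartNo takes values {M18, M42} — violation — fails.
(iii) Color -> Bin: Color=24: 3 rows → Bin takes values {3, 5} — violation; Color=22: 2 rows → Bin takes values {6, 3} — violation; Color=29: 3 rows → Bin takes values {1, 5, 6} — violation — fails.
None of the 3 dependencies hold.

0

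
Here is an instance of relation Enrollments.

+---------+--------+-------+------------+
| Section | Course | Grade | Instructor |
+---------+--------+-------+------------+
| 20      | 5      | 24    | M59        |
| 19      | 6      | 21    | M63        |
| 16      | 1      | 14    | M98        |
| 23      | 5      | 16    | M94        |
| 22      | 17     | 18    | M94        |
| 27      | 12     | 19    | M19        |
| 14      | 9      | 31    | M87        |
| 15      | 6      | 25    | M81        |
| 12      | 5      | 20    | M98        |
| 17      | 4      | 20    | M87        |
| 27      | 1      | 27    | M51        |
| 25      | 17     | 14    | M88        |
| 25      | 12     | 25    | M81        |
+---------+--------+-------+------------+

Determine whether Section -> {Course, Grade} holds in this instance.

No

Section=20: 1 row → {Course,Grade} = (5, 24) ✓
Section=19: 1 row → {Course,Grade} = (6, 21) ✓
Section=16: 1 row → {Course,Grade} = (1, 14) ✓
Section=23: 1 row → {Course,Grade} = (5, 16) ✓
Section=22: 1 row → {Course,Grade} = (17, 18) ✓
Section=27: 2 rows → {Course,Grade} takes values {(12, 19), (1, 27)} — violation
Section=14: 1 row → {Course,Grade} = (9, 31) ✓
Section=15: 1 row → {Course,Grade} = (6, 25) ✓
Section=12: 1 row → {Course,Grade} = (5, 20) ✓
Section=17: 1 row → {Course,Grade} = (4, 20) ✓
Section=25: 2 rows → {Course,Grade} takes values {(17, 14), (12, 25)} — violation
Two rows agree on Section but differ on {Course, Grade}, so Section -> {Course, Grade} does not hold.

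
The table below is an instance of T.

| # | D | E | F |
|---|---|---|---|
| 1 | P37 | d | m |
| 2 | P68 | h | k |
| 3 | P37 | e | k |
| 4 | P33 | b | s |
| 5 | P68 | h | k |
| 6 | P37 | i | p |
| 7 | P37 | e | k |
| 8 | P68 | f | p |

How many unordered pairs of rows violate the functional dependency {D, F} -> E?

(D=P68, F=k): all 2 rows agree on E — 0 pairs.
(D=P37, F=k): all 2 rows agree on E — 0 pairs.

0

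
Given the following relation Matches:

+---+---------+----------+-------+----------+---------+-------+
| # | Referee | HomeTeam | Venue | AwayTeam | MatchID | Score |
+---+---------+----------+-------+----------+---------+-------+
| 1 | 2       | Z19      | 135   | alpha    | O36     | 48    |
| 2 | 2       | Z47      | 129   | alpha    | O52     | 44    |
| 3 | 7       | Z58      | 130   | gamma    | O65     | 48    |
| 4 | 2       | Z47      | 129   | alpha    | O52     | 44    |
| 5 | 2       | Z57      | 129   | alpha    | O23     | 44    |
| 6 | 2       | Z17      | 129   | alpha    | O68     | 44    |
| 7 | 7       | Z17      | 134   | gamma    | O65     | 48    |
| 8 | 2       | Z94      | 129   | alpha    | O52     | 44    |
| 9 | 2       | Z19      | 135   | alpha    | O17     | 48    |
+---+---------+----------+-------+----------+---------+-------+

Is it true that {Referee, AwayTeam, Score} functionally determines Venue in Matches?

No

(Referee=2, AwayTeam=alpha, Score=48): rows 1, 9 → Venue = 135, 135 ✓
(Referee=2, AwayTeam=alpha, Score=44): rows 2, 4, 5, 6, 8 → Venue = 129, 129, 129, 129, 129 ✓
(Referee=7, AwayTeam=gamma, Score=48): rows 3, 7 → Venue takes values {130, 134} — violation
Two rows agree on {Referee, AwayTeam, Score} but differ on Venue, so {Referee, AwayTeam, Score} -> Venue does not hold.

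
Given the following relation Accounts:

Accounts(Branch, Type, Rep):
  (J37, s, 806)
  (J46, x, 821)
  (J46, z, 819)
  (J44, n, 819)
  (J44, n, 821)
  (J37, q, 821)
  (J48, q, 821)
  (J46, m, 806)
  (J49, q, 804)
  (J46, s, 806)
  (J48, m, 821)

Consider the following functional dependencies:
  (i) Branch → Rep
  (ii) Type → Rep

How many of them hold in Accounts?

(i) Branch → Rep: Branch=J37: 2 rows → Rep takes values {806, 821} — violation; Branch=J46: 4 rows → Rep takes values {821, 819, 806} — violation; Branch=J44: 2 rows → Rep takes values {819, 821} — violation — fails.
(ii) Type → Rep: Type=n: 2 rows → Rep takes values {819, 821} — violation; Type=q: 3 rows → Rep takes values {821, 804} — violation; Type=m: 2 rows → Rep takes values {806, 821} — violation — fails.
None of the 2 dependencies hold.

0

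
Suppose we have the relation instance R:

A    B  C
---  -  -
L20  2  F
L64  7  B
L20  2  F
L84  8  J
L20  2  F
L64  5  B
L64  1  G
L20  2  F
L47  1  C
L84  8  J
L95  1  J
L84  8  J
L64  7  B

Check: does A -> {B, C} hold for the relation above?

A=L20: 4 rows → {B,C} = (2, F), (2, F), (2, F), (2, F) ✓
A=L64: 4 rows → {B,C} takes values {(7, B), (5, B), (1, G)} — violation
A=L84: 3 rows → {B,C} = (8, J), (8, J), (8, J) ✓
A=L47: 1 row → {B,C} = (1, C) ✓
A=L95: 1 row → {B,C} = (1, J) ✓
Two rows agree on A but differ on {B, C}, so A -> {B, C} does not hold.

No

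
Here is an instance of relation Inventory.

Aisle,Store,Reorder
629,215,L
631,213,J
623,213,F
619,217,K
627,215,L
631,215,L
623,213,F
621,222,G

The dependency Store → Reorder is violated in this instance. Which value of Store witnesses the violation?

213

Store=215: 3 rows → Reorder = L, L, L ✓
Store=213: 3 rows → Reorder takes values {J, F} — violation
Store=217: 1 row → Reorder = K ✓
Store=222: 1 row → Reorder = G ✓
The only Store value with inconsistent Reorder is Store=213.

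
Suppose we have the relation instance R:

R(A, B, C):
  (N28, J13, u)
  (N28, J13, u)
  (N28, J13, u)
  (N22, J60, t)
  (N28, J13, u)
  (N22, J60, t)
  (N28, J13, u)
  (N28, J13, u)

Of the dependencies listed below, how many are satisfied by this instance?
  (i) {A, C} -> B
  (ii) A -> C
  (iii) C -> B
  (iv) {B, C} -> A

4

(i) {A, C} -> B: every LHS value maps to a single RHS value — holds.
(ii) A -> C: every LHS value maps to a single RHS value — holds.
(iii) C -> B: every LHS value maps to a single RHS value — holds.
(iv) {B, C} -> A: every LHS value maps to a single RHS value — holds.
4 of the 4 dependencies hold.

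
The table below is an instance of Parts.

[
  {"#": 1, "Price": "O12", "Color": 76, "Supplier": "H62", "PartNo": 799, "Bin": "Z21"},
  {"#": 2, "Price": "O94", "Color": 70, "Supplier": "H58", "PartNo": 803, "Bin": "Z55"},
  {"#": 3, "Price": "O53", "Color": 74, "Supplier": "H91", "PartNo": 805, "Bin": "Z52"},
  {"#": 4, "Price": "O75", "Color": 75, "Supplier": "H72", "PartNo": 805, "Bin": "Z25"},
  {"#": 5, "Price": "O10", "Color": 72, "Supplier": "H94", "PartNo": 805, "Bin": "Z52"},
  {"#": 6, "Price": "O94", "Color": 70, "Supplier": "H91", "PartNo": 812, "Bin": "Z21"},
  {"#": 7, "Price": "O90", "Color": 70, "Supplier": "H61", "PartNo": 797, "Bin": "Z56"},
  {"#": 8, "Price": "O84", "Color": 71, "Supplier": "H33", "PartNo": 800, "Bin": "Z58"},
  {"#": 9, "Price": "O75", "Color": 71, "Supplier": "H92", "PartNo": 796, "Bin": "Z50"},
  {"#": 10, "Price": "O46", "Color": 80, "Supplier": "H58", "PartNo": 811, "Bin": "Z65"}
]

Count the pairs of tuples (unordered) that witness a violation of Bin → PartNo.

Bin=Z21: violating pairs (1,6) — 1 pair.
Bin=Z52: all 2 rows agree on PartNo — 0 pairs.

1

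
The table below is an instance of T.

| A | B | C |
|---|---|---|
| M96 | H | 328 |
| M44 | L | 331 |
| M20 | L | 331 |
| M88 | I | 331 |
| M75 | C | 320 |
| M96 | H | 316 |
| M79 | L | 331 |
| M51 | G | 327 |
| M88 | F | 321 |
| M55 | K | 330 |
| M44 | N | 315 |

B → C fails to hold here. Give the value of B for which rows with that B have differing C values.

B=H: 2 rows → C takes values {328, 316} — violation
B=L: 3 rows → C = 331, 331, 331 ✓
B=I: 1 row → C = 331 ✓
B=C: 1 row → C = 320 ✓
B=G: 1 row → C = 327 ✓
B=F: 1 row → C = 321 ✓
B=K: 1 row → C = 330 ✓
B=N: 1 row → C = 315 ✓
The only B value with inconsistent C is B=H.

H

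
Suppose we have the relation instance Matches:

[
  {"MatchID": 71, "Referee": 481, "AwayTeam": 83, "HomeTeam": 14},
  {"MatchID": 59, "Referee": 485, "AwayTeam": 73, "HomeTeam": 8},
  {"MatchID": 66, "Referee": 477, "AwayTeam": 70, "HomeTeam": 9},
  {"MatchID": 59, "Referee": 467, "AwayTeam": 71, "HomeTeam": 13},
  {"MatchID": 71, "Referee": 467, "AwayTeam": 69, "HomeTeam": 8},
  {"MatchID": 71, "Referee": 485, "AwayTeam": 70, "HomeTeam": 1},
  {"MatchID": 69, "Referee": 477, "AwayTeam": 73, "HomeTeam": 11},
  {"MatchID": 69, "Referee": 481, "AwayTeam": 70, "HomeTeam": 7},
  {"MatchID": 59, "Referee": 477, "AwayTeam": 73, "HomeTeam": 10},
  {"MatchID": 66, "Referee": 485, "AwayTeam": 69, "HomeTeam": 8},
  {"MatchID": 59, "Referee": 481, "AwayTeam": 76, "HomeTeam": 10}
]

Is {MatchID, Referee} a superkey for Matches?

Yes

All 11 rows have distinct {MatchID, Referee} values, so {MatchID, Referee} → (all attributes) holds and {MatchID, Referee} is a superkey.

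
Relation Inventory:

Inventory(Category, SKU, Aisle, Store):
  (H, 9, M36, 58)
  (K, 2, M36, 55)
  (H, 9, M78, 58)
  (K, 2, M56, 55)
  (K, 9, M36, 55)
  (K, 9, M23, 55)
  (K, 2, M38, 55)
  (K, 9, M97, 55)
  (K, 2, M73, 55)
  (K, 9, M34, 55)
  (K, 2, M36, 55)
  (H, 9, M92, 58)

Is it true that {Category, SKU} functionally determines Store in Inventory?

Yes

(Category=H, SKU=9): 3 rows → Store = 58, 58, 58 ✓
(Category=K, SKU=2): 5 rows → Store = 55, 55, 55, 55, 55 ✓
(Category=K, SKU=9): 4 rows → Store = 55, 55, 55, 55 ✓
Every {Category, SKU} value is associated with a single Store value, so {Category, SKU} → Store holds.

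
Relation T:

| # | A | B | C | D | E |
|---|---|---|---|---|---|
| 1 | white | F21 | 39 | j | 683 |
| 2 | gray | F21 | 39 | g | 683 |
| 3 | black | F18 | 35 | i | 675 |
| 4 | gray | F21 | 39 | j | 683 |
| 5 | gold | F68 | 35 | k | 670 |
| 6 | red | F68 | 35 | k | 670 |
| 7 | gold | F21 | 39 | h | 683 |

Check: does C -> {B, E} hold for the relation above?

No

C=39: rows 1, 2, 4, 7 → {B,E} = (F21, 683), (F21, 683), (F21, 683), (F21, 683) ✓
C=35: rows 3, 5, 6 → {B,E} takes values {(F18, 675), (F68, 670)} — violation
Two rows agree on C but differ on {B, E}, so C -> {B, E} does not hold.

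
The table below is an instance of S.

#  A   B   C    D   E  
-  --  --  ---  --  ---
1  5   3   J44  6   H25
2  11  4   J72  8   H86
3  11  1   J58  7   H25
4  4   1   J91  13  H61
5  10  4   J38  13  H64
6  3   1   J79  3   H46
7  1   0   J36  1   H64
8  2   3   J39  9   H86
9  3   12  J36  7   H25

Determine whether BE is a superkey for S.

All 9 rows have distinct BE values, so BE → (all attributes) holds and BE is a superkey.

Yes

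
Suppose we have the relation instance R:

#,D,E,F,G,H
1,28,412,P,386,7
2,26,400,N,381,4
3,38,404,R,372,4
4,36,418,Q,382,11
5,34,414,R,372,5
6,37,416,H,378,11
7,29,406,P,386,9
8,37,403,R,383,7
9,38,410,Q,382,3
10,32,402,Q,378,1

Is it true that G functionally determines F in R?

G=386: rows 1, 7 → F = P, P ✓
G=381: row 2 → F = N ✓
G=372: rows 3, 5 → F = R, R ✓
G=382: rows 4, 9 → F = Q, Q ✓
G=378: rows 6, 10 → F takes values {H, Q} — violation
G=383: row 8 → F = R ✓
Two rows agree on G but differ on F, so G -> F does not hold.

No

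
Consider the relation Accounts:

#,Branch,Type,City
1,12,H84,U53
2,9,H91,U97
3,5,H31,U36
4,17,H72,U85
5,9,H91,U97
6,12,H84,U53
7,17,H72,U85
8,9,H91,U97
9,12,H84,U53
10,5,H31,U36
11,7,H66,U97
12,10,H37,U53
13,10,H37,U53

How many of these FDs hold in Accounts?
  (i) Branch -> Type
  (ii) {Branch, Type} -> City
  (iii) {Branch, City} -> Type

(i) Branch -> Type: every LHS value maps to a single RHS value — holds.
(ii) {Branch, Type} -> City: every LHS value maps to a single RHS value — holds.
(iii) {Branch, City} -> Type: every LHS value maps to a single RHS value — holds.
3 of the 3 dependencies hold.

3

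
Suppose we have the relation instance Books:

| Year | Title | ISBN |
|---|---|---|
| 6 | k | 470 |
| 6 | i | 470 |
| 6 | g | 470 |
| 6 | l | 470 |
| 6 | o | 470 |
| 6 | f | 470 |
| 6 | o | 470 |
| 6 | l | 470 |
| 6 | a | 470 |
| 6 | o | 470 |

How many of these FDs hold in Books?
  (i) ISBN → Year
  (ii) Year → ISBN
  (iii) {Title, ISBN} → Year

3

(i) ISBN → Year: every LHS value maps to a single RHS value — holds.
(ii) Year → ISBN: every LHS value maps to a single RHS value — holds.
(iii) {Title, ISBN} → Year: every LHS value maps to a single RHS value — holds.
3 of the 3 dependencies hold.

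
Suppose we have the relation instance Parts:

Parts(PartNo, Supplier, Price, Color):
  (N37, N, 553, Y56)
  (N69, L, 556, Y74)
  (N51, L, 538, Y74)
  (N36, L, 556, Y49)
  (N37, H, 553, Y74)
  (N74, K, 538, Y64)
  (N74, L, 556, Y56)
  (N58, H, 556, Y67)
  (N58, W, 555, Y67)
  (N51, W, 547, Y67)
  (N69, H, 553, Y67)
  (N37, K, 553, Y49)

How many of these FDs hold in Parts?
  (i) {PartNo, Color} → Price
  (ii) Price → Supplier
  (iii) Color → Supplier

(i) {PartNo, Color} → Price: (PartNo=N58, Color=Y67): 2 rows → Price takes values {556, 555} — violation — fails.
(ii) Price → Supplier: Price=553: 4 rows → Supplier takes values {N, H, K} — violation; Price=556: 4 rows → Supplier takes values {L, H} — violation; Price=538: 2 rows → Supplier takes values {L, K} — violation — fails.
(iii) Color → Supplier: Color=Y56: 2 rows → Supplier takes values {N, L} — violation; Color=Y74: 3 rows → Supplier takes values {L, H} — violation; Color=Y49: 2 rows → Supplier takes values {L, K} — violation; Color=Y67: 4 rows → Supplier takes values {H, W} — violation — fails.
None of the 3 dependencies hold.

0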